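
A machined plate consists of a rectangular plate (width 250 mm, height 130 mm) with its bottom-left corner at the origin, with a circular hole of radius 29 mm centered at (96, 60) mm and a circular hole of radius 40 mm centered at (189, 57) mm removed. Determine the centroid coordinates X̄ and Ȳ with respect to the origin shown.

Part | A | x̄ᵢ | ȳᵢ | A·x̄ᵢ | A·ȳᵢ
plate | 32500.00 | 125.00 | 65.00 | 4062500.00 | 2112500.00
hole 1 | -2642.08 | 96.00 | 60.00 | -253639.62 | -158524.77
hole 2 | -5026.55 | 189.00 | 57.00 | -950017.62 | -286513.25
Σ | 24831.37 |  |  | 2858842.76 | 1667461.98
X̄ = 2858842.76 / 24831.37 = 115.13 mm
Ȳ = 1667461.98 / 24831.37 = 67.15 mm

X̄ = 115.13 mm, Ȳ = 67.15 mm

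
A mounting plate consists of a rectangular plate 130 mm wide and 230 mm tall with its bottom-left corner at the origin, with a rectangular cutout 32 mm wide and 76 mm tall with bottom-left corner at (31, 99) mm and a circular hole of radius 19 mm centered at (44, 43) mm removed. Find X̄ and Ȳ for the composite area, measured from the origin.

plate: A = 130 × 230 = 29900.00, centroid at (65.00, 115.00).
hole 1: A = −(32 × 76) = -2432.00, centroid at (47.00, 137.00).
hole 2: A = −π·19² = -1134.11, centroid at (44.00, 43.00).
ΣA = 26333.89 mm², ΣAX̄ = 1779294.94 mm³, ΣAȲ = 3056549.06 mm³.
X̄ = 1779294.94/26333.89 = 67.57 mm; Ȳ = 3056549.06/26333.89 = 116.07 mm.

X̄ = 67.57 mm, Ȳ = 116.07 mm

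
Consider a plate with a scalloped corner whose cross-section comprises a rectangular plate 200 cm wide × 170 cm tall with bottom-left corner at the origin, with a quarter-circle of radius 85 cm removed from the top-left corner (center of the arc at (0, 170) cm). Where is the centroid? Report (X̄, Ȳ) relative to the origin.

plate: A = 200 × 170 = 34000.00, centroid at (100.00, 85.00).
removed quarter-circle: A = −¼π·85² = -5674.50, centroid at (36.08, 133.92).
ΣA = 28325.50 cm²
ΣAX̄ = (34000.00)(100.00) + (-5674.50)(36.08) = 3195291.67 cm³
ΣAȲ = (34000.00)(85.00) + (-5674.50)(133.92) = 2130043.04 cm³
X̄ = 3195291.67 / 28325.50 = 112.81 cm
Ȳ = 2130043.04 / 28325.50 = 75.20 cm

X̄ = 112.81 cm, Ȳ = 75.20 cm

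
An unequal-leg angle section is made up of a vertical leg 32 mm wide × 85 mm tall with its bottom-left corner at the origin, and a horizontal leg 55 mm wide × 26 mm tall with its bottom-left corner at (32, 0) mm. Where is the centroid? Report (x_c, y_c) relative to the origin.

vertical leg: A = 32 × 85 = 2720.00, centroid at (16.00, 42.50).
horizontal leg: A = 55 × 26 = 1430.00, centroid at (59.50, 13.00).
ΣA = 4150.00 mm², ΣAx_c = 128605.00 mm³, ΣAy_c = 134190.00 mm³.
x_c = 128605.00/4150.00 = 30.99 mm; y_c = 134190.00/4150.00 = 32.33 mm.

x_c = 30.99 mm, y_c = 32.33 mm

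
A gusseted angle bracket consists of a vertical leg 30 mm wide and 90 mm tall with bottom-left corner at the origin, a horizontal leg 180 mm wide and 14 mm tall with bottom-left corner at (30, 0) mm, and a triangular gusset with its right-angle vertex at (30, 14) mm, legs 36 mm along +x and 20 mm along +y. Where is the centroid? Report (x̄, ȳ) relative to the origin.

x̄ = 64.16 mm, ȳ = 26.27 mm

vertical leg: A = 30 × 90 = 2700.00, centroid at (15.00, 45.00).
horizontal leg: A = 180 × 14 = 2520.00, centroid at (120.00, 7.00).
gusset: A = ½·36·20 = 360.00, centroid at (42.00, 20.67).
ΣA = 5580.00 mm², ΣAx̄ = 358020.00 mm³, ΣAȳ = 146580.00 mm³.
x̄ = 358020.00/5580.00 = 64.16 mm; ȳ = 146580.00/5580.00 = 26.27 mm.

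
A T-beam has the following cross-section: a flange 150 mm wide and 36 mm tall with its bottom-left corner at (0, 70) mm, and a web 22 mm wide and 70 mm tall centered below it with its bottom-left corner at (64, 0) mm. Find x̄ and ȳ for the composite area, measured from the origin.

web: A = 22 × 70 = 1540.00, centroid at (75.00, 35.00).
flange: A = 150 × 36 = 5400.00, centroid at (75.00, 88.00).
ΣA = 6940.00 mm², ΣAx̄ = 520500.00 mm³, ΣAȳ = 529100.00 mm³.
x̄ = 520500.00/6940.00 = 75.00 mm; ȳ = 529100.00/6940.00 = 76.24 mm.

x̄ = 75.00 mm, ȳ = 76.24 mm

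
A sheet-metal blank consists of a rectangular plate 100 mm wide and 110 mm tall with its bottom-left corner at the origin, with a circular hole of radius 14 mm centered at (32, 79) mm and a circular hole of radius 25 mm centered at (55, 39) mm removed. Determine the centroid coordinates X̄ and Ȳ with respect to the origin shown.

plate: A = 100 × 110 = 11000.00, centroid at (50.00, 55.00).
hole 1: A = −π·14² = -615.75, centroid at (32.00, 79.00).
hole 2: A = −π·25² = -1963.50, centroid at (55.00, 39.00).
ΣA = 8420.75 mm²
ΣAX̄ = (11000.00)(50.00) + (-615.75)(32.00) + (-1963.50)(55.00) = 422303.68 mm³
ΣAȲ = (11000.00)(55.00) + (-615.75)(79.00) + (-1963.50)(39.00) = 479779.26 mm³
X̄ = 422303.68 / 8420.75 = 50.15 mm
Ȳ = 479779.26 / 8420.75 = 56.98 mm

X̄ = 50.15 mm, Ȳ = 56.98 mm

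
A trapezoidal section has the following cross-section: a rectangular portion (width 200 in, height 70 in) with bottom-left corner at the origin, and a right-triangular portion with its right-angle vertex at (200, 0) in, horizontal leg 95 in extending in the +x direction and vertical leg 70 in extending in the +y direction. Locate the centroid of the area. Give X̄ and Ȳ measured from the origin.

X̄ = 125.27 in, Ȳ = 32.76 in

Part | A | x̄ᵢ | ȳᵢ | A·x̄ᵢ | A·ȳᵢ
rectangular portion | 14000.00 | 100.00 | 35.00 | 1400000.00 | 490000.00
triangular portion | 3325.00 | 231.67 | 23.33 | 770291.67 | 77583.33
Σ | 17325.00 |  |  | 2170291.67 | 567583.33
X̄ = 2170291.67 / 17325.00 = 125.27 in
Ȳ = 567583.33 / 17325.00 = 32.76 in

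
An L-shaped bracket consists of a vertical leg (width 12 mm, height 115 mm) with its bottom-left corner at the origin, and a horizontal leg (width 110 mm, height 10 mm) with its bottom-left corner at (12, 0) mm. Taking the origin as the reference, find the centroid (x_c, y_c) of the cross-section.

x_c = 33.06 mm, y_c = 34.21 mm

Part | A | x̄ᵢ | ȳᵢ | A·x̄ᵢ | A·ȳᵢ
vertical leg | 1380.00 | 6.00 | 57.50 | 8280.00 | 79350.00
horizontal leg | 1100.00 | 67.00 | 5.00 | 73700.00 | 5500.00
Σ | 2480.00 |  |  | 81980.00 | 84850.00
x_c = 81980.00 / 2480.00 = 33.06 mm
y_c = 84850.00 / 2480.00 = 34.21 mm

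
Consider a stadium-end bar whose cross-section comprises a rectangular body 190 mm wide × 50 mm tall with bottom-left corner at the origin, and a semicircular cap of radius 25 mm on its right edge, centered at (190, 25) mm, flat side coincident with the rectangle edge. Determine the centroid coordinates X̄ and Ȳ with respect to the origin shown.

rectangular body: A = 190 × 50 = 9500.00, centroid at (95.00, 25.00).
semicircular end: A = ½π·25² = 981.75, centroid at (200.61, 25.00).
ΣA = 10481.75 mm², ΣAX̄ = 1099448.73 mm³, ΣAȲ = 262043.69 mm³.
X̄ = 1099448.73/10481.75 = 104.89 mm; Ȳ = 262043.69/10481.75 = 25.00 mm.

X̄ = 104.89 mm, Ȳ = 25.00 mm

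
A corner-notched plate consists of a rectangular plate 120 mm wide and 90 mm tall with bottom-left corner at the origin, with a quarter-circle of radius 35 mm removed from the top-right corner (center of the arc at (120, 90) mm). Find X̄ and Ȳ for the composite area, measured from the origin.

plate: A = 120 × 90 = 10800.00, centroid at (60.00, 45.00).
removed quarter-circle: A = −¼π·35² = -962.11, centroid at (105.15, 75.15).
ΣA = 9837.89 mm², ΣAX̄ = 546838.14 mm³, ΣAȲ = 413701.52 mm³.
X̄ = 546838.14/9837.89 = 55.58 mm; Ȳ = 413701.52/9837.89 = 42.05 mm.

X̄ = 55.58 mm, Ȳ = 42.05 mm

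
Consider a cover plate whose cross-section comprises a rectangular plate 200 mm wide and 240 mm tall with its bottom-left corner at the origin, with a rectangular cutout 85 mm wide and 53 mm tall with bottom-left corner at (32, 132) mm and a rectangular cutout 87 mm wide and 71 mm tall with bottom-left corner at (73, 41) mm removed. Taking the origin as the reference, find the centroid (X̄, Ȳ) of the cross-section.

plate: A = 200 × 240 = 48000.00, centroid at (100.00, 120.00).
hole 1: A = −(85 × 53) = -4505.00, centroid at (74.50, 158.50).
hole 2: A = −(87 × 71) = -6177.00, centroid at (116.50, 76.50).
ΣA = 37318.00 mm², ΣAX̄ = 3744757.00 mm³, ΣAȲ = 4573417.00 mm³.
X̄ = 3744757.00/37318.00 = 100.35 mm; Ȳ = 4573417.00/37318.00 = 122.55 mm.

X̄ = 100.35 mm, Ȳ = 122.55 mm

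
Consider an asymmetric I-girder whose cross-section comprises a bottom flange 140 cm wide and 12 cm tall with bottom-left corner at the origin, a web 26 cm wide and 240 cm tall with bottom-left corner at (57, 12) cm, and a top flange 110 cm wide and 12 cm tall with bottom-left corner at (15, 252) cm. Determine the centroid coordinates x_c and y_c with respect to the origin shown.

Part | A | x̄ᵢ | ȳᵢ | A·x̄ᵢ | A·ȳᵢ
bottom flange | 1680.00 | 70.00 | 6.00 | 117600.00 | 10080.00
web | 6240.00 | 70.00 | 132.00 | 436800.00 | 823680.00
top flange | 1320.00 | 70.00 | 258.00 | 92400.00 | 340560.00
Σ | 9240.00 |  |  | 646800.00 | 1174320.00
x_c = 646800.00 / 9240.00 = 70.00 cm
y_c = 1174320.00 / 9240.00 = 127.09 cm

x_c = 70.00 cm, y_c = 127.09 cm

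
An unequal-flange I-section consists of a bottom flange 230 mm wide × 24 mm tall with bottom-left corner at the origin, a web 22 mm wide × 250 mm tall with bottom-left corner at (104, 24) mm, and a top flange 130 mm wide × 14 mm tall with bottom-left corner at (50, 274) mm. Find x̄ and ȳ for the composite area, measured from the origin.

x̄ = 115.00 mm, ȳ = 108.81 mm

bottom flange: A = 230 × 24 = 5520.00, centroid at (115.00, 12.00).
web: A = 22 × 250 = 5500.00, centroid at (115.00, 149.00).
top flange: A = 130 × 14 = 1820.00, centroid at (115.00, 281.00).
ΣA = 12840.00 mm², ΣAx̄ = 1476600.00 mm³, ΣAȳ = 1397160.00 mm³.
x̄ = 1476600.00/12840.00 = 115.00 mm; ȳ = 1397160.00/12840.00 = 108.81 mm.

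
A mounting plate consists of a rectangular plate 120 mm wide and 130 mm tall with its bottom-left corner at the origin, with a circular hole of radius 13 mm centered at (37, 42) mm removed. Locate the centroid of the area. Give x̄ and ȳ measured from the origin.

Part | A | x̄ᵢ | ȳᵢ | A·x̄ᵢ | A·ȳᵢ
plate | 15600.00 | 60.00 | 65.00 | 936000.00 | 1014000.00
hole | -530.93 | 37.00 | 42.00 | -19644.38 | -22299.02
Σ | 15069.07 |  |  | 916355.62 | 991700.98
x̄ = 916355.62 / 15069.07 = 60.81 mm
ȳ = 991700.98 / 15069.07 = 65.81 mm

x̄ = 60.81 mm, ȳ = 65.81 mm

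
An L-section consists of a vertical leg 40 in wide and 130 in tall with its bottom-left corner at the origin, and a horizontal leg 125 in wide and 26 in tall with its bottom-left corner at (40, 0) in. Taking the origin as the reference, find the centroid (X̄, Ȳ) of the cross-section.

vertical leg: A = 40 × 130 = 5200.00, centroid at (20.00, 65.00).
horizontal leg: A = 125 × 26 = 3250.00, centroid at (102.50, 13.00).
ΣA = 8450.00 in², ΣAX̄ = 437125.00 in³, ΣAȲ = 380250.00 in³.
X̄ = 437125.00/8450.00 = 51.73 in; Ȳ = 380250.00/8450.00 = 45.00 in.

X̄ = 51.73 in, Ȳ = 45.00 in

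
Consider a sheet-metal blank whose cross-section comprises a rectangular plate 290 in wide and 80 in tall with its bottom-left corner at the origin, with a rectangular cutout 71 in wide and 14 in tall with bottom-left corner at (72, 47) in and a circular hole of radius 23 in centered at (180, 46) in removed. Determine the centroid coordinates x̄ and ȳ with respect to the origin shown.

plate: A = 290 × 80 = 23200.00, centroid at (145.00, 40.00).
hole 1: A = −(71 × 14) = -994.00, centroid at (107.50, 54.00).
hole 2: A = −π·23² = -1661.90, centroid at (180.00, 46.00).
ΣA = 20544.10 in²
ΣAx̄ = (23200.00)(145.00) + (-994.00)(107.50) + (-1661.90)(180.00) = 2958002.55 in³
ΣAȳ = (23200.00)(40.00) + (-994.00)(54.00) + (-1661.90)(46.00) = 797876.48 in³
x̄ = 2958002.55 / 20544.10 = 143.98 in
ȳ = 797876.48 / 20544.10 = 38.84 in

x̄ = 143.98 in, ȳ = 38.84 in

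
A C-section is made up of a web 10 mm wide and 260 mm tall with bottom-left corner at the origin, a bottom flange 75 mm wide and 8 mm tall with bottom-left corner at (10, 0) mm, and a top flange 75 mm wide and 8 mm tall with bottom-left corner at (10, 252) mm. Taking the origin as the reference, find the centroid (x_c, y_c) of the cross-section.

web: A = 10 × 260 = 2600.00, centroid at (5.00, 130.00).
bottom flange: A = 75 × 8 = 600.00, centroid at (47.50, 4.00).
top flange: A = 75 × 8 = 600.00, centroid at (47.50, 256.00).
ΣA = 3800.00 mm², ΣAx_c = 70000.00 mm³, ΣAy_c = 494000.00 mm³.
x_c = 70000.00/3800.00 = 18.42 mm; y_c = 494000.00/3800.00 = 130.00 mm.

x_c = 18.42 mm, y_c = 130.00 mm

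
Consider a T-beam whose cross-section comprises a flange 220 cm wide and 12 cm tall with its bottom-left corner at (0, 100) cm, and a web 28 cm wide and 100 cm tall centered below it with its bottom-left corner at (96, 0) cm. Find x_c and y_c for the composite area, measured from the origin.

x_c = 110.00 cm, y_c = 77.18 cm

web: A = 28 × 100 = 2800.00, centroid at (110.00, 50.00).
flange: A = 220 × 12 = 2640.00, centroid at (110.00, 106.00).
ΣA = 5440.00 cm², ΣAx_c = 598400.00 cm³, ΣAy_c = 419840.00 cm³.
x_c = 598400.00/5440.00 = 110.00 cm; y_c = 419840.00/5440.00 = 77.18 cm.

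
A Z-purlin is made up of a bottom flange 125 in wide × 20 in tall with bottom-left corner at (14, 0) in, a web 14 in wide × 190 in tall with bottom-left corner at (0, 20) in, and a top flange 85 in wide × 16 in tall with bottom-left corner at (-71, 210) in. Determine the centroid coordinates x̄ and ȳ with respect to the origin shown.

x̄ = 26.24 in, ȳ = 96.22 in

bottom flange: A = 125 × 20 = 2500.00, centroid at (76.50, 10.00).
web: A = 14 × 190 = 2660.00, centroid at (7.00, 115.00).
top flange: A = 85 × 16 = 1360.00, centroid at (-28.50, 218.00).
ΣA = 6520.00 in², ΣAx̄ = 171110.00 in³, ΣAȳ = 627380.00 in³.
x̄ = 171110.00/6520.00 = 26.24 in; ȳ = 627380.00/6520.00 = 96.22 in.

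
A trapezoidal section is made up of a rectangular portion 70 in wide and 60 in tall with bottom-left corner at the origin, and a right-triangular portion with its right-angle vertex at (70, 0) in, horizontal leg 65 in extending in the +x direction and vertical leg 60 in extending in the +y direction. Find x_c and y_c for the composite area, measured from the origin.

x_c = 52.97 in, y_c = 26.83 in

Part | A | x̄ᵢ | ȳᵢ | A·x̄ᵢ | A·ȳᵢ
rectangular portion | 4200.00 | 35.00 | 30.00 | 147000.00 | 126000.00
triangular portion | 1950.00 | 91.67 | 20.00 | 178750.00 | 39000.00
Σ | 6150.00 |  |  | 325750.00 | 165000.00
x_c = 325750.00 / 6150.00 = 52.97 in
y_c = 165000.00 / 6150.00 = 26.83 in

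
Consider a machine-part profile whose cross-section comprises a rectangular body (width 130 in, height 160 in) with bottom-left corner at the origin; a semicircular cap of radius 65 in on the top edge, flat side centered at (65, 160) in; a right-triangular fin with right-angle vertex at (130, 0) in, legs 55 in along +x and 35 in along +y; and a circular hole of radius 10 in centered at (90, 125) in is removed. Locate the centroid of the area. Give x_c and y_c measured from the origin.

rectangular body: A = 130 × 160 = 20800.00, centroid at (65.00, 80.00).
semicircular top: A = ½π·65² = 6636.61, centroid at (65.00, 187.59).
triangular fin: A = ½·55·35 = 962.50, centroid at (148.33, 11.67).
hole: A = −π·10² = -314.16, centroid at (90.00, 125.00).
ΣA = 28084.96 in², ΣAx_c = 1897876.44 in³, ΣAy_c = 2880900.91 in³.
x_c = 1897876.44/28084.96 = 67.58 in; y_c = 2880900.91/28084.96 = 102.58 in.

x_c = 67.58 in, y_c = 102.58 in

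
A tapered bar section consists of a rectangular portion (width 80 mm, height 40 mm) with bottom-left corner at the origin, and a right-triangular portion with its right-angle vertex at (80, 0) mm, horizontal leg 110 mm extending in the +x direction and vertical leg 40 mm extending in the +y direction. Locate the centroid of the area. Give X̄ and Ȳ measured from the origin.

X̄ = 71.23 mm, Ȳ = 17.28 mm

rectangular portion: A = 80 × 40 = 3200.00, centroid at (40.00, 20.00).
triangular portion: A = ½·110·40 = 2200.00, centroid at (116.67, 13.33).
ΣA = 5400.00 mm², ΣAX̄ = 384666.67 mm³, ΣAȲ = 93333.33 mm³.
X̄ = 384666.67/5400.00 = 71.23 mm; Ȳ = 93333.33/5400.00 = 17.28 mm.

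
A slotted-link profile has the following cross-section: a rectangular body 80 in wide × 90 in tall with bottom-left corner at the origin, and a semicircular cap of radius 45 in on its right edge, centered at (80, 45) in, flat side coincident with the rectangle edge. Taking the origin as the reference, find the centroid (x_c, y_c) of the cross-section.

x_c = 58.11 in, y_c = 45.00 in

Part | A | x̄ᵢ | ȳᵢ | A·x̄ᵢ | A·ȳᵢ
rectangular body | 7200.00 | 40.00 | 45.00 | 288000.00 | 324000.00
semicircular end | 3180.86 | 99.10 | 45.00 | 315219.00 | 143138.82
Σ | 10380.86 |  |  | 603219.00 | 467138.82
x_c = 603219.00 / 10380.86 = 58.11 in
y_c = 467138.82 / 10380.86 = 45.00 in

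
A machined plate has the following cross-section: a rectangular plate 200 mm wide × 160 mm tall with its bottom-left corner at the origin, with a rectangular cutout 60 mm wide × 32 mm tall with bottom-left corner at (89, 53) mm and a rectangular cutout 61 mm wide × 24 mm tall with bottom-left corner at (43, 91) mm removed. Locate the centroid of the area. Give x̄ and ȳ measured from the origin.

x̄ = 100.08 mm, ȳ = 79.56 mm

plate: A = 200 × 160 = 32000.00, centroid at (100.00, 80.00).
hole 1: A = −(60 × 32) = -1920.00, centroid at (119.00, 69.00).
hole 2: A = −(61 × 24) = -1464.00, centroid at (73.50, 103.00).
ΣA = 28616.00 mm², ΣAx̄ = 2863916.00 mm³, ΣAȳ = 2276728.00 mm³.
x̄ = 2863916.00/28616.00 = 100.08 mm; ȳ = 2276728.00/28616.00 = 79.56 mm.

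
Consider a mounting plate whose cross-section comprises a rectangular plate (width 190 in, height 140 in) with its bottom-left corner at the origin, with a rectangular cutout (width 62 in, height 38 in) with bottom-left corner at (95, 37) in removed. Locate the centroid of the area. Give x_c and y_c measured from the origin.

plate: A = 190 × 140 = 26600.00, centroid at (95.00, 70.00).
hole: A = −(62 × 38) = -2356.00, centroid at (126.00, 56.00).
ΣA = 24244.00 in², ΣAx_c = 2230144.00 in³, ΣAy_c = 1730064.00 in³.
x_c = 2230144.00/24244.00 = 91.99 in; y_c = 1730064.00/24244.00 = 71.36 in.

x_c = 91.99 in, y_c = 71.36 in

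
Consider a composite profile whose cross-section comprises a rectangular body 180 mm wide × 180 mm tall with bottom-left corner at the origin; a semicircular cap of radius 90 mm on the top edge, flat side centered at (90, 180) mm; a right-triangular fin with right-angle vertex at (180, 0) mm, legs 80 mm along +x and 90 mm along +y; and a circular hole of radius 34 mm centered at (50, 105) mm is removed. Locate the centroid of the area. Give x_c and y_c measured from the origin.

x_c = 102.54 mm, y_c = 120.17 mm

Part | A | x̄ᵢ | ȳᵢ | A·x̄ᵢ | A·ȳᵢ
rectangular body | 32400.00 | 90.00 | 90.00 | 2916000.00 | 2916000.00
semicircular top | 12723.45 | 90.00 | 218.20 | 1145110.52 | 2776221.04
triangular fin | 3600.00 | 206.67 | 30.00 | 744000.00 | 108000.00
hole | -3631.68 | 50.00 | 105.00 | -181584.06 | -381326.52
Σ | 45091.77 |  |  | 4623526.47 | 5418894.53
x_c = 4623526.47 / 45091.77 = 102.54 mm
y_c = 5418894.53 / 45091.77 = 120.17 mm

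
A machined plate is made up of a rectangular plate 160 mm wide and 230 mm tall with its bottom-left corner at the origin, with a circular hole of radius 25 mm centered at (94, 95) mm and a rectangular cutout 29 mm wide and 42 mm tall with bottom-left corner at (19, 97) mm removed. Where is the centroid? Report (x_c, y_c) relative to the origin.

plate: A = 160 × 230 = 36800.00, centroid at (80.00, 115.00).
hole 1: A = −π·25² = -1963.50, centroid at (94.00, 95.00).
hole 2: A = −(29 × 42) = -1218.00, centroid at (33.50, 118.00).
ΣA = 33618.50 mm², ΣAx_c = 2718628.43 mm³, ΣAy_c = 3901743.94 mm³.
x_c = 2718628.43/33618.50 = 80.87 mm; y_c = 3901743.94/33618.50 = 116.06 mm.

x_c = 80.87 mm, y_c = 116.06 mm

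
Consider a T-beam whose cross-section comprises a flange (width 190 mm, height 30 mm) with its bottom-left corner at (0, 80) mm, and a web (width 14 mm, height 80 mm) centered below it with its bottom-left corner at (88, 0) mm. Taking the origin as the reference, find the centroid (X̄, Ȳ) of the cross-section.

web: A = 14 × 80 = 1120.00, centroid at (95.00, 40.00).
flange: A = 190 × 30 = 5700.00, centroid at (95.00, 95.00).
ΣA = 6820.00 mm²
ΣAX̄ = (1120.00)(95.00) + (5700.00)(95.00) = 647900.00 mm³
ΣAȲ = (1120.00)(40.00) + (5700.00)(95.00) = 586300.00 mm³
X̄ = 647900.00 / 6820.00 = 95.00 mm
Ȳ = 586300.00 / 6820.00 = 85.97 mm

X̄ = 95.00 mm, Ȳ = 85.97 mm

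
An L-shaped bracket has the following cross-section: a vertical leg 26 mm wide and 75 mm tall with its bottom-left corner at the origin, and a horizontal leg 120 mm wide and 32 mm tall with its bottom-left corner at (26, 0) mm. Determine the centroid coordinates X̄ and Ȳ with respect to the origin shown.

Part | A | x̄ᵢ | ȳᵢ | A·x̄ᵢ | A·ȳᵢ
vertical leg | 1950.00 | 13.00 | 37.50 | 25350.00 | 73125.00
horizontal leg | 3840.00 | 86.00 | 16.00 | 330240.00 | 61440.00
Σ | 5790.00 |  |  | 355590.00 | 134565.00
X̄ = 355590.00 / 5790.00 = 61.41 mm
Ȳ = 134565.00 / 5790.00 = 23.24 mm

X̄ = 61.41 mm, Ȳ = 23.24 mm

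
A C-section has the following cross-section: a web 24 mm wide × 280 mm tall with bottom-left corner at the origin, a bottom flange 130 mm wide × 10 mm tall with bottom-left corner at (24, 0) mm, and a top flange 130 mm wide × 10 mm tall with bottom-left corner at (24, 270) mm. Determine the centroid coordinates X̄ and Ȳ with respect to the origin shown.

X̄ = 33.48 mm, Ȳ = 140.00 mm

web: A = 24 × 280 = 6720.00, centroid at (12.00, 140.00).
bottom flange: A = 130 × 10 = 1300.00, centroid at (89.00, 5.00).
top flange: A = 130 × 10 = 1300.00, centroid at (89.00, 275.00).
ΣA = 9320.00 mm²
ΣAX̄ = (6720.00)(12.00) + (1300.00)(89.00) + (1300.00)(89.00) = 312040.00 mm³
ΣAȲ = (6720.00)(140.00) + (1300.00)(5.00) + (1300.00)(275.00) = 1304800.00 mm³
X̄ = 312040.00 / 9320.00 = 33.48 mm
Ȳ = 1304800.00 / 9320.00 = 140.00 mm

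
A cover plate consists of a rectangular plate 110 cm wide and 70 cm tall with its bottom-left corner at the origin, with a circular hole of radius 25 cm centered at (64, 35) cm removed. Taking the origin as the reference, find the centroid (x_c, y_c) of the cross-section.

plate: A = 110 × 70 = 7700.00, centroid at (55.00, 35.00).
hole: A = −π·25² = -1963.50, centroid at (64.00, 35.00).
ΣA = 5736.50 cm²
ΣAx_c = (7700.00)(55.00) + (-1963.50)(64.00) = 297836.29 cm³
ΣAy_c = (7700.00)(35.00) + (-1963.50)(35.00) = 200777.66 cm³
x_c = 297836.29 / 5736.50 = 51.92 cm
y_c = 200777.66 / 5736.50 = 35.00 cm

x_c = 51.92 cm, y_c = 35.00 cm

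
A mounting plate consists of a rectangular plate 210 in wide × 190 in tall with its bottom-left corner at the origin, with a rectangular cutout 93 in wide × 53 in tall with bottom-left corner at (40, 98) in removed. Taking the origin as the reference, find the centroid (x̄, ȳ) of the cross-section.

plate: A = 210 × 190 = 39900.00, centroid at (105.00, 95.00).
hole: A = −(93 × 53) = -4929.00, centroid at (86.50, 124.50).
ΣA = 34971.00 in², ΣAx̄ = 3763141.50 in³, ΣAȳ = 3176839.50 in³.
x̄ = 3763141.50/34971.00 = 107.61 in; ȳ = 3176839.50/34971.00 = 90.84 in.

x̄ = 107.61 in, ȳ = 90.84 in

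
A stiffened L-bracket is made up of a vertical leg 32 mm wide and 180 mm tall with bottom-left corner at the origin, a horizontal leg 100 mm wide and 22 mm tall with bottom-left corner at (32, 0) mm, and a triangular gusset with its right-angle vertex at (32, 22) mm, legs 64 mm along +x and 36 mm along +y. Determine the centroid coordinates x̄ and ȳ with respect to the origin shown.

vertical leg: A = 32 × 180 = 5760.00, centroid at (16.00, 90.00).
horizontal leg: A = 100 × 22 = 2200.00, centroid at (82.00, 11.00).
gusset: A = ½·64·36 = 1152.00, centroid at (53.33, 34.00).
ΣA = 9112.00 mm²
ΣAx̄ = (5760.00)(16.00) + (2200.00)(82.00) + (1152.00)(53.33) = 334000.00 mm³
ΣAȳ = (5760.00)(90.00) + (2200.00)(11.00) + (1152.00)(34.00) = 581768.00 mm³
x̄ = 334000.00 / 9112.00 = 36.65 mm
ȳ = 581768.00 / 9112.00 = 63.85 mm

x̄ = 36.65 mm, ȳ = 63.85 mm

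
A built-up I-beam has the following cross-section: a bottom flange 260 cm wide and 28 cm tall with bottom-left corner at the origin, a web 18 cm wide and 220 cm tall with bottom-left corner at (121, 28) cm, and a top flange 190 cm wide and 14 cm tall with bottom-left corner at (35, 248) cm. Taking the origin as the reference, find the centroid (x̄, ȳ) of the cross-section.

bottom flange: A = 260 × 28 = 7280.00, centroid at (130.00, 14.00).
web: A = 18 × 220 = 3960.00, centroid at (130.00, 138.00).
top flange: A = 190 × 14 = 2660.00, centroid at (130.00, 255.00).
ΣA = 13900.00 cm², ΣAx̄ = 1807000.00 cm³, ΣAȳ = 1326700.00 cm³.
x̄ = 1807000.00/13900.00 = 130.00 cm; ȳ = 1326700.00/13900.00 = 95.45 cm.

x̄ = 130.00 cm, ȳ = 95.45 cm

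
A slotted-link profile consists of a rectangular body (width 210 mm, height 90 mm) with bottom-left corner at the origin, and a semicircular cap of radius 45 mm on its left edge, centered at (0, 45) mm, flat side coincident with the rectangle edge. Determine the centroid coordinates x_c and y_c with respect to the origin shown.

rectangular body: A = 210 × 90 = 18900.00, centroid at (105.00, 45.00).
semicircular end: A = ½π·45² = 3180.86, centroid at (-19.10, 45.00).
ΣA = 22080.86 mm²
ΣAx_c = (18900.00)(105.00) + (3180.86)(-19.10) = 1923750.00 mm³
ΣAy_c = (18900.00)(45.00) + (3180.86)(45.00) = 993638.82 mm³
x_c = 1923750.00 / 22080.86 = 87.12 mm
y_c = 993638.82 / 22080.86 = 45.00 mm

x_c = 87.12 mm, y_c = 45.00 mm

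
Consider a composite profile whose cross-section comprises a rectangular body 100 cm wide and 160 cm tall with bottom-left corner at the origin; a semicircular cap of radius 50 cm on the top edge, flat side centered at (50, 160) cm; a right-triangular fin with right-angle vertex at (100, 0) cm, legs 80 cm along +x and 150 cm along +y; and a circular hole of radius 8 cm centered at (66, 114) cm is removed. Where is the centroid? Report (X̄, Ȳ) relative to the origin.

X̄ = 67.76 cm, Ȳ = 88.19 cm

rectangular body: A = 100 × 160 = 16000.00, centroid at (50.00, 80.00).
semicircular top: A = ½π·50² = 3926.99, centroid at (50.00, 181.22).
triangular fin: A = ½·80·150 = 6000.00, centroid at (126.67, 50.00).
hole: A = −π·8² = -201.06, centroid at (66.00, 114.00).
ΣA = 25725.93 cm², ΣAX̄ = 1743079.45 cm³, ΣAȲ = 2268730.80 cm³.
X̄ = 1743079.45/25725.93 = 67.76 cm; Ȳ = 2268730.80/25725.93 = 88.19 cm.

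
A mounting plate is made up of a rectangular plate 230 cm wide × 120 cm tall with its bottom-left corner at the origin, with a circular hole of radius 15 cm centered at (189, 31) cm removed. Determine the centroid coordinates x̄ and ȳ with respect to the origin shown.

plate: A = 230 × 120 = 27600.00, centroid at (115.00, 60.00).
hole: A = −π·15² = -706.86, centroid at (189.00, 31.00).
ΣA = 26893.14 cm², ΣAx̄ = 3040403.77 cm³, ΣAȳ = 1634087.39 cm³.
x̄ = 3040403.77/26893.14 = 113.05 cm; ȳ = 1634087.39/26893.14 = 60.76 cm.

x̄ = 113.05 cm, ȳ = 60.76 cm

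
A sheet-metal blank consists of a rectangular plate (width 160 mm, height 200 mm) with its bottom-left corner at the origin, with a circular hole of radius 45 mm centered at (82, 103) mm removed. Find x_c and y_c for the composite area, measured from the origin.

plate: A = 160 × 200 = 32000.00, centroid at (80.00, 100.00).
hole: A = −π·45² = -6361.73, centroid at (82.00, 103.00).
ΣA = 25638.27 mm², ΣAx_c = 2038338.54 mm³, ΣAy_c = 2544742.31 mm³.
x_c = 2038338.54/25638.27 = 79.50 mm; y_c = 2544742.31/25638.27 = 99.26 mm.

x_c = 79.50 mm, y_c = 99.26 mm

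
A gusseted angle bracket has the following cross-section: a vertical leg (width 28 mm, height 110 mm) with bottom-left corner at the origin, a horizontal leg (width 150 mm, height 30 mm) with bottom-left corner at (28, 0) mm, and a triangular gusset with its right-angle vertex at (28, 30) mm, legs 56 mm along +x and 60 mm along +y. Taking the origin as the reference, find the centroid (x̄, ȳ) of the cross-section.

vertical leg: A = 28 × 110 = 3080.00, centroid at (14.00, 55.00).
horizontal leg: A = 150 × 30 = 4500.00, centroid at (103.00, 15.00).
gusset: A = ½·56·60 = 1680.00, centroid at (46.67, 50.00).
ΣA = 9260.00 mm²
ΣAx̄ = (3080.00)(14.00) + (4500.00)(103.00) + (1680.00)(46.67) = 585020.00 mm³
ΣAȳ = (3080.00)(55.00) + (4500.00)(15.00) + (1680.00)(50.00) = 320900.00 mm³
x̄ = 585020.00 / 9260.00 = 63.18 mm
ȳ = 320900.00 / 9260.00 = 34.65 mm

x̄ = 63.18 mm, ȳ = 34.65 mm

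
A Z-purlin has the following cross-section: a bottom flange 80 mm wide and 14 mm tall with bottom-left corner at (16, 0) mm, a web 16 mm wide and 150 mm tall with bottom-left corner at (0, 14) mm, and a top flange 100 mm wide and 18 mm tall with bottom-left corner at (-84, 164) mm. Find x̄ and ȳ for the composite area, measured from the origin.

x̄ = 3.89 mm, ȳ = 100.16 mm

bottom flange: A = 80 × 14 = 1120.00, centroid at (56.00, 7.00).
web: A = 16 × 150 = 2400.00, centroid at (8.00, 89.00).
top flange: A = 100 × 18 = 1800.00, centroid at (-34.00, 173.00).
ΣA = 5320.00 mm²
ΣAx̄ = (1120.00)(56.00) + (2400.00)(8.00) + (1800.00)(-34.00) = 20720.00 mm³
ΣAȳ = (1120.00)(7.00) + (2400.00)(89.00) + (1800.00)(173.00) = 532840.00 mm³
x̄ = 20720.00 / 5320.00 = 3.89 mm
ȳ = 532840.00 / 5320.00 = 100.16 mm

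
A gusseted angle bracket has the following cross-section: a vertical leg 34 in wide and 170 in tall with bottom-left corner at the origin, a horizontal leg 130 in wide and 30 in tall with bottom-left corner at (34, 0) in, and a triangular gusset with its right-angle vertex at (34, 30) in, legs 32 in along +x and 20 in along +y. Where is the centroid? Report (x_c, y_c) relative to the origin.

x_c = 49.87 in, y_c = 56.15 in

Part | A | x̄ᵢ | ȳᵢ | A·x̄ᵢ | A·ȳᵢ
vertical leg | 5780.00 | 17.00 | 85.00 | 98260.00 | 491300.00
horizontal leg | 3900.00 | 99.00 | 15.00 | 386100.00 | 58500.00
gusset | 320.00 | 44.67 | 36.67 | 14293.33 | 11733.33
Σ | 10000.00 |  |  | 498653.33 | 561533.33
x_c = 498653.33 / 10000.00 = 49.87 in
y_c = 561533.33 / 10000.00 = 56.15 in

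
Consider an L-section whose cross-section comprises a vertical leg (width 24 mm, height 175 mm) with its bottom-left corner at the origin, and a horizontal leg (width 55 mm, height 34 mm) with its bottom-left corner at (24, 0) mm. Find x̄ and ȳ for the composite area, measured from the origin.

x̄ = 24.17 mm, ȳ = 65.78 mm

Part | A | x̄ᵢ | ȳᵢ | A·x̄ᵢ | A·ȳᵢ
vertical leg | 4200.00 | 12.00 | 87.50 | 50400.00 | 367500.00
horizontal leg | 1870.00 | 51.50 | 17.00 | 96305.00 | 31790.00
Σ | 6070.00 |  |  | 146705.00 | 399290.00
x̄ = 146705.00 / 6070.00 = 24.17 mm
ȳ = 399290.00 / 6070.00 = 65.78 mm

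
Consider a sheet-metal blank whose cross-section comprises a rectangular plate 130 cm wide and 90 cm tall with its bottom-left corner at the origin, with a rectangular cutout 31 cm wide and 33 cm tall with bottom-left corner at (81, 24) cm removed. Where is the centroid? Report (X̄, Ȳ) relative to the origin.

X̄ = 61.98 cm, Ȳ = 45.43 cm

Part | A | x̄ᵢ | ȳᵢ | A·x̄ᵢ | A·ȳᵢ
plate | 11700.00 | 65.00 | 45.00 | 760500.00 | 526500.00
hole | -1023.00 | 96.50 | 40.50 | -98719.50 | -41431.50
Σ | 10677.00 |  |  | 661780.50 | 485068.50
X̄ = 661780.50 / 10677.00 = 61.98 cm
Ȳ = 485068.50 / 10677.00 = 45.43 cm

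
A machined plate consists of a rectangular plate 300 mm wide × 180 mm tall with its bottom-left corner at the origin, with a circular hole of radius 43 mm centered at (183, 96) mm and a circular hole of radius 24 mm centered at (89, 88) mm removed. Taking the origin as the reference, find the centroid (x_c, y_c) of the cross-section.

plate: A = 300 × 180 = 54000.00, centroid at (150.00, 90.00).
hole 1: A = −π·43² = -5808.80, centroid at (183.00, 96.00).
hole 2: A = −π·24² = -1809.56, centroid at (89.00, 88.00).
ΣA = 46381.64 mm², ΣAx_c = 6875938.11 mm³, ΣAy_c = 4143113.69 mm³.
x_c = 6875938.11/46381.64 = 148.25 mm; y_c = 4143113.69/46381.64 = 89.33 mm.

x_c = 148.25 mm, y_c = 89.33 mm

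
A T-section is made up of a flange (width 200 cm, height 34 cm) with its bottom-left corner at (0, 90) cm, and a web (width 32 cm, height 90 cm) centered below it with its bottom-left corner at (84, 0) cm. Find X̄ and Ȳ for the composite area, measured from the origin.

X̄ = 100.00 cm, Ȳ = 88.55 cm

web: A = 32 × 90 = 2880.00, centroid at (100.00, 45.00).
flange: A = 200 × 34 = 6800.00, centroid at (100.00, 107.00).
ΣA = 9680.00 cm², ΣAX̄ = 968000.00 cm³, ΣAȲ = 857200.00 cm³.
X̄ = 968000.00/9680.00 = 100.00 cm; Ȳ = 857200.00/9680.00 = 88.55 cm.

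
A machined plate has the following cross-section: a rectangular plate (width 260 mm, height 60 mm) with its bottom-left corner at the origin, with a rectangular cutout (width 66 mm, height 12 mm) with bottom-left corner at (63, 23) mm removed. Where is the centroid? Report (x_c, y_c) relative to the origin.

x_c = 131.82 mm, y_c = 30.05 mm

plate: A = 260 × 60 = 15600.00, centroid at (130.00, 30.00).
hole: A = −(66 × 12) = -792.00, centroid at (96.00, 29.00).
ΣA = 14808.00 mm²
ΣAx_c = (15600.00)(130.00) + (-792.00)(96.00) = 1951968.00 mm³
ΣAy_c = (15600.00)(30.00) + (-792.00)(29.00) = 445032.00 mm³
x_c = 1951968.00 / 14808.00 = 131.82 mm
y_c = 445032.00 / 14808.00 = 30.05 mm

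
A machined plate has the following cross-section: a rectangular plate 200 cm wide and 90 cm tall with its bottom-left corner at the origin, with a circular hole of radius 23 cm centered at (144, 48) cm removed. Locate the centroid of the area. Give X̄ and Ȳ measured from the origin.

X̄ = 95.52 cm, Ȳ = 44.69 cm

plate: A = 200 × 90 = 18000.00, centroid at (100.00, 45.00).
hole: A = −π·23² = -1661.90, centroid at (144.00, 48.00).
ΣA = 16338.10 cm²
ΣAX̄ = (18000.00)(100.00) + (-1661.90)(144.00) = 1560686.04 cm³
ΣAȲ = (18000.00)(45.00) + (-1661.90)(48.00) = 730228.68 cm³
X̄ = 1560686.04 / 16338.10 = 95.52 cm
Ȳ = 730228.68 / 16338.10 = 44.69 cm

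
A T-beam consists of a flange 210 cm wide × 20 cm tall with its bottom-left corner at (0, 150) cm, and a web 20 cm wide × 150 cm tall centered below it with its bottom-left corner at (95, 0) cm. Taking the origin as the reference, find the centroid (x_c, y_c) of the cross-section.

web: A = 20 × 150 = 3000.00, centroid at (105.00, 75.00).
flange: A = 210 × 20 = 4200.00, centroid at (105.00, 160.00).
ΣA = 7200.00 cm²
ΣAx_c = (3000.00)(105.00) + (4200.00)(105.00) = 756000.00 cm³
ΣAy_c = (3000.00)(75.00) + (4200.00)(160.00) = 897000.00 cm³
x_c = 756000.00 / 7200.00 = 105.00 cm
y_c = 897000.00 / 7200.00 = 124.58 cm

x_c = 105.00 cm, y_c = 124.58 cm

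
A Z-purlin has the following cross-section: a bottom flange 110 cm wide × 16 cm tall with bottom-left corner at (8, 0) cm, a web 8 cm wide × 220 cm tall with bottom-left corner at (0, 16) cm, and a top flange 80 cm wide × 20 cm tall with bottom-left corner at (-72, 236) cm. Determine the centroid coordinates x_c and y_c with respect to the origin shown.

bottom flange: A = 110 × 16 = 1760.00, centroid at (63.00, 8.00).
web: A = 8 × 220 = 1760.00, centroid at (4.00, 126.00).
top flange: A = 80 × 20 = 1600.00, centroid at (-32.00, 246.00).
ΣA = 5120.00 cm², ΣAx_c = 66720.00 cm³, ΣAy_c = 629440.00 cm³.
x_c = 66720.00/5120.00 = 13.03 cm; y_c = 629440.00/5120.00 = 122.94 cm.

x_c = 13.03 cm, y_c = 122.94 cm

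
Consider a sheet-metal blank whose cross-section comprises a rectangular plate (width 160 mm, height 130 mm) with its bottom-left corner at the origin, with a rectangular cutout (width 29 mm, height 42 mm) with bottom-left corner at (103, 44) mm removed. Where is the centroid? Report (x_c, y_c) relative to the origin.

x_c = 77.67 mm, y_c = 65.00 mm

Part | A | x̄ᵢ | ȳᵢ | A·x̄ᵢ | A·ȳᵢ
plate | 20800.00 | 80.00 | 65.00 | 1664000.00 | 1352000.00
hole | -1218.00 | 117.50 | 65.00 | -143115.00 | -79170.00
Σ | 19582.00 |  |  | 1520885.00 | 1272830.00
x_c = 1520885.00 / 19582.00 = 77.67 mm
y_c = 1272830.00 / 19582.00 = 65.00 mm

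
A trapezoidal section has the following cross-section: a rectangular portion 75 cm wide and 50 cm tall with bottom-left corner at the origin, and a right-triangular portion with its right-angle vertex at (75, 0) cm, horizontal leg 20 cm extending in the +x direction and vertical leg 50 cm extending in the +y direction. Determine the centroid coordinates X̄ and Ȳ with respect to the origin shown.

X̄ = 42.70 cm, Ȳ = 24.02 cm

rectangular portion: A = 75 × 50 = 3750.00, centroid at (37.50, 25.00).
triangular portion: A = ½·20·50 = 500.00, centroid at (81.67, 16.67).
ΣA = 4250.00 cm²
ΣAX̄ = (3750.00)(37.50) + (500.00)(81.67) = 181458.33 cm³
ΣAȲ = (3750.00)(25.00) + (500.00)(16.67) = 102083.33 cm³
X̄ = 181458.33 / 4250.00 = 42.70 cm
Ȳ = 102083.33 / 4250.00 = 24.02 cm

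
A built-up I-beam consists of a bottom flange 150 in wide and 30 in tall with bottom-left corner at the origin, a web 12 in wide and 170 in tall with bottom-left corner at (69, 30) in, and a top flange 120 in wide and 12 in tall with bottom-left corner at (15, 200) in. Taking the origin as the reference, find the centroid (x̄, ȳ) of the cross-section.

x̄ = 75.00 in, ȳ = 75.03 in

bottom flange: A = 150 × 30 = 4500.00, centroid at (75.00, 15.00).
web: A = 12 × 170 = 2040.00, centroid at (75.00, 115.00).
top flange: A = 120 × 12 = 1440.00, centroid at (75.00, 206.00).
ΣA = 7980.00 in², ΣAx̄ = 598500.00 in³, ΣAȳ = 598740.00 in³.
x̄ = 598500.00/7980.00 = 75.00 in; ȳ = 598740.00/7980.00 = 75.03 in.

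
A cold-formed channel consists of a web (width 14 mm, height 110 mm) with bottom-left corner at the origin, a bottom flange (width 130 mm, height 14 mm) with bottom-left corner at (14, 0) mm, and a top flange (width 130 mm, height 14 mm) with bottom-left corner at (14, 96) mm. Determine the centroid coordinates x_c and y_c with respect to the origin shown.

x_c = 57.59 mm, y_c = 55.00 mm

web: A = 14 × 110 = 1540.00, centroid at (7.00, 55.00).
bottom flange: A = 130 × 14 = 1820.00, centroid at (79.00, 7.00).
top flange: A = 130 × 14 = 1820.00, centroid at (79.00, 103.00).
ΣA = 5180.00 mm²
ΣAx_c = (1540.00)(7.00) + (1820.00)(79.00) + (1820.00)(79.00) = 298340.00 mm³
ΣAy_c = (1540.00)(55.00) + (1820.00)(7.00) + (1820.00)(103.00) = 284900.00 mm³
x_c = 298340.00 / 5180.00 = 57.59 mm
y_c = 284900.00 / 5180.00 = 55.00 mm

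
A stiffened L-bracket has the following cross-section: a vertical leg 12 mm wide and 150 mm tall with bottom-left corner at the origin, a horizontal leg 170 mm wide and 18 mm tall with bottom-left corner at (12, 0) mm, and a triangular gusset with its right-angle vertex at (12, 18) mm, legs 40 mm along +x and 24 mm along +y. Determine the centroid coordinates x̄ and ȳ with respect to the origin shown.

x̄ = 59.88 mm, ȳ = 32.78 mm

vertical leg: A = 12 × 150 = 1800.00, centroid at (6.00, 75.00).
horizontal leg: A = 170 × 18 = 3060.00, centroid at (97.00, 9.00).
gusset: A = ½·40·24 = 480.00, centroid at (25.33, 26.00).
ΣA = 5340.00 mm², ΣAx̄ = 319780.00 mm³, ΣAȳ = 175020.00 mm³.
x̄ = 319780.00/5340.00 = 59.88 mm; ȳ = 175020.00/5340.00 = 32.78 mm.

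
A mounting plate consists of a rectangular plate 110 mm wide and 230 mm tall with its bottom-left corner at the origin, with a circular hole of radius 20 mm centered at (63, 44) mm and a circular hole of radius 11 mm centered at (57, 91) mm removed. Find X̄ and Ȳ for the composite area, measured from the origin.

X̄ = 54.54 mm, Ȳ = 119.16 mm

plate: A = 110 × 230 = 25300.00, centroid at (55.00, 115.00).
hole 1: A = −π·20² = -1256.64, centroid at (63.00, 44.00).
hole 2: A = −π·11² = -380.13, centroid at (57.00, 91.00).
ΣA = 23663.23 mm²
ΣAX̄ = (25300.00)(55.00) + (-1256.64)(63.00) + (-380.13)(57.00) = 1290664.30 mm³
ΣAȲ = (25300.00)(115.00) + (-1256.64)(44.00) + (-380.13)(91.00) = 2819615.89 mm³
X̄ = 1290664.30 / 23663.23 = 54.54 mm
Ȳ = 2819615.89 / 23663.23 = 119.16 mm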